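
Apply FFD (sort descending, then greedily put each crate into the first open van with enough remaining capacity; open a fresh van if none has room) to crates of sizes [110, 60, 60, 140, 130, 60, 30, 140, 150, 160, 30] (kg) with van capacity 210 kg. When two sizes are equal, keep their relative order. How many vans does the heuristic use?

6

Sorted descending: 160, 150, 140, 140, 130, 110, 60, 60, 60, 30, 30.
  160 → van 1 (new)  [load 160/210]
  150 → van 2 (new)  [load 150/210]
  140 → van 3 (new)  [load 140/210]
  140 → van 4 (new)  [load 140/210]
  130 → van 5 (new)  [load 130/210]
  110 → van 6 (new)  [load 110/210]
  60 → van 2  [load 210/210]
  60 → van 3  [load 200/210]
  60 → van 4  [load 200/210]
  30 → van 1  [load 190/210]
  30 → van 5  [load 160/210]
6 vans opened.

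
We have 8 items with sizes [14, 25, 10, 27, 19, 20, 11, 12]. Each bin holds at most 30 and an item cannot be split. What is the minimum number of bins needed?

Total = 27 + 25 + 20 + 19 + 14 + 12 + 11 + 10 = 138.
Lower bound: ⌈138/30⌉ = 5 bins.
A packing using 5 bins:
  bin 1: 27 = 27
  bin 2: 25 = 25
  bin 3: 20 + 10 = 30
  bin 4: 19 + 11 = 30
  bin 5: 14 + 12 = 26
This matches the lower bound, so 5 is optimal.

5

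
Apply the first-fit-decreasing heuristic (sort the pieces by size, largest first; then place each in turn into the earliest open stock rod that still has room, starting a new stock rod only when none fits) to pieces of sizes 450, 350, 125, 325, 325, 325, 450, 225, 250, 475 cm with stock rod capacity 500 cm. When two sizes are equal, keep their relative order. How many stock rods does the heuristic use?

Sorted descending: 475, 450, 450, 350, 325, 325, 325, 250, 225, 125.
  475 → stock rod 1 (new)  [load 475/500]
  450 → stock rod 2 (new)  [load 450/500]
  450 → stock rod 3 (new)  [load 450/500]
  350 → stock rod 4 (new)  [load 350/500]
  325 → stock rod 5 (new)  [load 325/500]
  325 → stock rod 6 (new)  [load 325/500]
  325 → stock rod 7 (new)  [load 325/500]
  250 → stock rod 8 (new)  [load 250/500]
  225 → stock rod 8  [load 475/500]
  125 → stock rod 4  [load 475/500]
8 stock rods opened.

8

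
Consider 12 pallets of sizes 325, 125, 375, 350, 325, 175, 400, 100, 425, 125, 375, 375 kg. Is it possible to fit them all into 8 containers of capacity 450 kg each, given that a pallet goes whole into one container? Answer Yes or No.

Total = 3475 kg; ⌈3475/450⌉ = 8.
The bound of 8 does not rule out 8, but exhaustive search shows no assignment into 8 containers of capacity 450 kg exists — the minimum is 9.

No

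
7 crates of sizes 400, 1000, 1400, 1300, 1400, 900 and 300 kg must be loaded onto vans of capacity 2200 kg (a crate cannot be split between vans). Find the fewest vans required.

Total = 1400 + 1400 + 1300 + 1000 + 900 + 400 + 300 = 6700 kg.
Lower bound: ⌈6700/2200⌉ = 4 vans.
A packing using 4 vans:
  van 1: 1400 + 400 + 300 = 2100
  van 2: 1400 = 1400
  van 3: 1300 + 900 = 2200
  van 4: 1000 = 1000
This matches the lower bound, so 4 is optimal.

4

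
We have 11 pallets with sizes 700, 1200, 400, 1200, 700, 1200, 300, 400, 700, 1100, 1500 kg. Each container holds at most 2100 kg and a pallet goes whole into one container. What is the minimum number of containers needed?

Total = 1500 + 1200 + 1200 + 1200 + 1100 + 700 + 700 + 700 + 400 + 400 + 300 = 9400 kg.
Lower bound: ⌈9400/2100⌉ = 5 containers.
A packing using 5 containers:
  container 1: 1500 + 400 = 1900
  container 2: 1200 + 700 = 1900
  container 3: 1200 + 700 = 1900
  container 4: 1200 + 700 = 1900
  container 5: 1100 + 400 + 300 = 1800
This matches the lower bound, so 5 is optimal.

5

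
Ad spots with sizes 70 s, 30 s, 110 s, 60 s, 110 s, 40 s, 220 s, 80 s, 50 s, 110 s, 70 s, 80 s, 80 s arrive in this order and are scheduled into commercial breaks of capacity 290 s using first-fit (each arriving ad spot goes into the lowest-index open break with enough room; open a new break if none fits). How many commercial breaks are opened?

4

  70 → break 1 (new)  [load 70/290]
  30 → break 1  [load 100/290]
  110 → break 1  [load 210/290]
  60 → break 1  [load 270/290]
  110 → break 2 (new)  [load 110/290]
  40 → break 2  [load 150/290]
  220 → break 3 (new)  [load 220/290]
  80 → break 2  [load 230/290]
  50 → break 2  [load 280/290]
  110 → break 4 (new)  [load 110/290]
  70 → break 3  [load 290/290]
  80 → break 4  [load 190/290]
  80 → break 4  [load 270/290]
4 commercial breaks opened.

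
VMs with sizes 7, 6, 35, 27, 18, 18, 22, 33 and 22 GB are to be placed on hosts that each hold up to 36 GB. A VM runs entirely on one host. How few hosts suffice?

Total = 35 + 33 + 27 + 22 + 22 + 18 + 18 + 7 + 6 = 188 GB.
Lower bound: ⌈188/36⌉ = 6 hosts.
A packing using 6 hosts:
  host 1: 35 = 35
  host 2: 33 = 33
  host 3: 27 + 7 = 34
  host 4: 22 + 6 = 28
  host 5: 22 = 22
  host 6: 18 + 18 = 36
This matches the lower bound, so 6 is optimal.

6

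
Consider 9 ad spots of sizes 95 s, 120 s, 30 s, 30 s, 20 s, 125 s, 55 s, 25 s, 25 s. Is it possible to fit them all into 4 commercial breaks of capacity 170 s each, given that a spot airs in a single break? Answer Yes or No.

Yes

A valid assignment using 4 commercial breaks:
  break 1: 125 + 30 = 155
  break 2: 120 + 30 + 20 = 170
  break 3: 95 + 55 = 150
  break 4: 25 + 25 = 50
Every load is within 170 s, so 4 commercial breaks suffice.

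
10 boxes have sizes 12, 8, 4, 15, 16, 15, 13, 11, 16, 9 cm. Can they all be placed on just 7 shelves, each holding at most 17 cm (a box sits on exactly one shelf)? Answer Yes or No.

Total = 119 cm; ⌈119/17⌉ = 7.
8 boxes each exceed half the capacity and cannot share a shelf, forcing at least 8 shelves.
At least 8 shelves are required, but only 7 are allowed.

No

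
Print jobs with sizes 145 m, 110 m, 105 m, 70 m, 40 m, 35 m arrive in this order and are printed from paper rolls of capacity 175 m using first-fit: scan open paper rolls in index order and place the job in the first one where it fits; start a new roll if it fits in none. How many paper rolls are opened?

  145 → roll 1 (new)  [load 145/175]
  110 → roll 2 (new)  [load 110/175]
  105 → roll 3 (new)  [load 105/175]
  70 → roll 3  [load 175/175]
  40 → roll 2  [load 150/175]
  35 → roll 4 (new)  [load 35/175]
4 paper rolls opened.

4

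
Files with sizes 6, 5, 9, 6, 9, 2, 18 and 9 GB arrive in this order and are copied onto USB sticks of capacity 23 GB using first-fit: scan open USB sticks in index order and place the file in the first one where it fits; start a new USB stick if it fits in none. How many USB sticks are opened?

  6 → USB stick 1 (new)  [load 6/23]
  5 → USB stick 1  [load 11/23]
  9 → USB stick 1  [load 20/23]
  6 → USB stick 2 (new)  [load 6/23]
  9 → USB stick 2  [load 15/23]
  2 → USB stick 1  [load 22/23]
  18 → USB stick 3 (new)  [load 18/23]
  9 → USB stick 4 (new)  [load 9/23]
4 USB sticks opened.

4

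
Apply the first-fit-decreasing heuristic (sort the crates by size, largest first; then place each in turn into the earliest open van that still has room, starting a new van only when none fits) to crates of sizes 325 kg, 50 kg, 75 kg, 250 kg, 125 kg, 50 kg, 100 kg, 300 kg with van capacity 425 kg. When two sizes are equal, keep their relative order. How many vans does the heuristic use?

3

Sorted descending: 325, 300, 250, 125, 100, 75, 50, 50.
  325 → van 1 (new)  [load 325/425]
  300 → van 2 (new)  [load 300/425]
  250 → van 3 (new)  [load 250/425]
  125 → van 2  [load 425/425]
  100 → van 1  [load 425/425]
  75 → van 3  [load 325/425]
  50 → van 3  [load 375/425]
  50 → van 3  [load 425/425]
3 vans opened.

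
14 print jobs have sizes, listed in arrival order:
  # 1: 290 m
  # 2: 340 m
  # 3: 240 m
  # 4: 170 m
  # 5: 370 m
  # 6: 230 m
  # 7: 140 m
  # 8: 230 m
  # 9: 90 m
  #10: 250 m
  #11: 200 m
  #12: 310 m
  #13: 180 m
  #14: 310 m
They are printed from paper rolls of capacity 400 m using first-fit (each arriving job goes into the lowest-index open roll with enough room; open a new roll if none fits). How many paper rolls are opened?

  290 → roll 1 (new)  [load 290/400]
  340 → roll 2 (new)  [load 340/400]
  240 → roll 3 (new)  [load 240/400]
  170 → roll 4 (new)  [load 170/400]
  370 → roll 5 (new)  [load 370/400]
  230 → roll 4  [load 400/400]
  140 → roll 3  [load 380/400]
  230 → roll 6 (new)  [load 230/400]
  90 → roll 1  [load 380/400]
  250 → roll 7 (new)  [load 250/400]
  200 → roll 8 (new)  [load 200/400]
  310 → roll 9 (new)  [load 310/400]
  180 → roll 8  [load 380/400]
  310 → roll 10 (new)  [load 310/400]
10 paper rolls opened.

10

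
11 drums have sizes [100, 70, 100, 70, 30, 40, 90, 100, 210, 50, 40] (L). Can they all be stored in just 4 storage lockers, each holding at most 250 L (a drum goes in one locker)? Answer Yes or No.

A valid assignment using 4 storage lockers:
  locker 1: 210 + 40 = 250
  locker 2: 100 + 100 + 50 = 250
  locker 3: 100 + 90 + 40 = 230
  locker 4: 70 + 70 + 30 = 170
Every load is within 250 L, so 4 storage lockers suffice.

Yes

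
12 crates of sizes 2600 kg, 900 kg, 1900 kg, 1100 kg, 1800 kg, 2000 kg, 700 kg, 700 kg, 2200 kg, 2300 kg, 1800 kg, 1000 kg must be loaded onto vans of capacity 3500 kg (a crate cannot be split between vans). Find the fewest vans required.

7

Total = 2600 + 2300 + 2200 + 2000 + 1900 + 1800 + 1800 + 1100 + 1000 + 900 + 700 + 700 = 19000 kg.
Lower bound: ⌈19000/3500⌉ = 6 vans.
Also, 7 crates each exceed 1750 kg, and no two of those can share a van, so at least 7 vans are needed.
A packing using 7 vans:
  van 1: 2600 + 900 = 3500
  van 2: 2300 + 1100 = 3400
  van 3: 2200 + 1000 = 3200
  van 4: 2000 + 700 + 700 = 3400
  van 5: 1900 = 1900
  van 6: 1800 = 1800
  van 7: 1800 = 1800
This matches the lower bound, so 7 is optimal.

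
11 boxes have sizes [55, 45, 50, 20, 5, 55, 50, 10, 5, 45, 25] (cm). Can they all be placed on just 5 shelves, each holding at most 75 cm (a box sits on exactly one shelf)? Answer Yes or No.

No

Total = 365 cm; ⌈365/75⌉ = 5.
6 boxes each exceed half the capacity and cannot share a shelf, forcing at least 6 shelves.
At least 6 shelves are required, but only 5 are allowed.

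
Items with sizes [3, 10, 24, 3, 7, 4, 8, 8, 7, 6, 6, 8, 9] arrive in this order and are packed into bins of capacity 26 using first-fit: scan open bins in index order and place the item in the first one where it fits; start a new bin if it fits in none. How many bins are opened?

5

  3 → bin 1 (new)  [load 3/26]
  10 → bin 1  [load 13/26]
  24 → bin 2 (new)  [load 24/26]
  3 → bin 1  [load 16/26]
  7 → bin 1  [load 23/26]
  4 → bin 3 (new)  [load 4/26]
  8 → bin 3  [load 12/26]
  8 → bin 3  [load 20/26]
  7 → bin 4 (new)  [load 7/26]
  6 → bin 3  [load 26/26]
  6 → bin 4  [load 13/26]
  8 → bin 4  [load 21/26]
  9 → bin 5 (new)  [load 9/26]
5 bins opened.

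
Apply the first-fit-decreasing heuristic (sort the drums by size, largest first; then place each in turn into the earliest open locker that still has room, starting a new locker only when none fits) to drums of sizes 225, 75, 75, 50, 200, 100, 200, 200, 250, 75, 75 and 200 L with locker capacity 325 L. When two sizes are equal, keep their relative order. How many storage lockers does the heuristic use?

6

Sorted descending: 250, 225, 200, 200, 200, 200, 100, 75, 75, 75, 75, 50.
  250 → locker 1 (new)  [load 250/325]
  225 → locker 2 (new)  [load 225/325]
  200 → locker 3 (new)  [load 200/325]
  200 → locker 4 (new)  [load 200/325]
  200 → locker 5 (new)  [load 200/325]
  200 → locker 6 (new)  [load 200/325]
  100 → locker 2  [load 325/325]
  75 → locker 1  [load 325/325]
  75 → locker 3  [load 275/325]
  75 → locker 4  [load 275/325]
  75 → locker 5  [load 275/325]
  50 → locker 3  [load 325/325]
6 storage lockers opened.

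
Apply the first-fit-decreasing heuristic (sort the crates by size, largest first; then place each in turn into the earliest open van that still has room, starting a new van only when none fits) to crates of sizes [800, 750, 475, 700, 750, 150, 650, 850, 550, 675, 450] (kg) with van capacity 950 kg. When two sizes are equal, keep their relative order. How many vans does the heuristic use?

Sorted descending: 850, 800, 750, 750, 700, 675, 650, 550, 475, 450, 150.
  850 → van 1 (new)  [load 850/950]
  800 → van 2 (new)  [load 800/950]
  750 → van 3 (new)  [load 750/950]
  750 → van 4 (new)  [load 750/950]
  700 → van 5 (new)  [load 700/950]
  675 → van 6 (new)  [load 675/950]
  650 → van 7 (new)  [load 650/950]
  550 → van 8 (new)  [load 550/950]
  475 → van 9 (new)  [load 475/950]
  450 → van 9  [load 925/950]
  150 → van 2  [load 950/950]
9 vans opened.

9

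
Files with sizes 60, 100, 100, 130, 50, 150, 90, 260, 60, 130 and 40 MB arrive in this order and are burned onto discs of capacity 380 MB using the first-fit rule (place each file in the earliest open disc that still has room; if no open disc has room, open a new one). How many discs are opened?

  60 → disc 1 (new)  [load 60/380]
  100 → disc 1  [load 160/380]
  100 → disc 1  [load 260/380]
  130 → disc 2 (new)  [load 130/380]
  50 → disc 1  [load 310/380]
  150 → disc 2  [load 280/380]
  90 → disc 2  [load 370/380]
  260 → disc 3 (new)  [load 260/380]
  60 → disc 1  [load 370/380]
  130 → disc 4 (new)  [load 130/380]
  40 → disc 3  [load 300/380]
4 discs opened.

4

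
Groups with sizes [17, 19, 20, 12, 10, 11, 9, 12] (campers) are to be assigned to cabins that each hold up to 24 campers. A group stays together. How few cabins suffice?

Total = 20 + 19 + 17 + 12 + 12 + 11 + 10 + 9 = 110 campers.
Lower bound: ⌈110/24⌉ = 5 cabins.
A packing using 6 cabins:
  cabin 1: 20 = 20
  cabin 2: 19 = 19
  cabin 3: 17 = 17
  cabin 4: 12 + 12 = 24
  cabin 5: 11 + 10 = 21
  cabin 6: 9 = 9
No arrangement into 5 cabins stays within capacity, so 6 is optimal.

6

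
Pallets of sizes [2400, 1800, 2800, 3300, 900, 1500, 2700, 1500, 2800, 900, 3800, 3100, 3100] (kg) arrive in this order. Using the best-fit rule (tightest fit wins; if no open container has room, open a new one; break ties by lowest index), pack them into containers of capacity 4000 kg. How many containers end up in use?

9

  2400 → container 1 (new)  [load 2400/4000]
  1800 → container 2 (new)  [load 1800/4000]
  2800 → container 3 (new)  [load 2800/4000]
  3300 → container 4 (new)  [load 3300/4000]
  900 → container 3  [load 3700/4000]
  1500 → container 1  [load 3900/4000]
  2700 → container 5 (new)  [load 2700/4000]
  1500 → container 2  [load 3300/4000]
  2800 → container 6 (new)  [load 2800/4000]
  900 → container 6  [load 3700/4000]
  3800 → container 7 (new)  [load 3800/4000]
  3100 → container 8 (new)  [load 3100/4000]
  3100 → container 9 (new)  [load 3100/4000]
9 containers opened.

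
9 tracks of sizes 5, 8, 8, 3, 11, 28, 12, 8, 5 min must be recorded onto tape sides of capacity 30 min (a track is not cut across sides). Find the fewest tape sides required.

3

Total = 28 + 12 + 11 + 8 + 8 + 8 + 5 + 5 + 3 = 88 min.
Lower bound: ⌈88/30⌉ = 3 tape sides.
A packing using 3 tape sides:
  side 1: 28 = 28
  side 2: 12 + 8 + 5 + 5 = 30
  side 3: 11 + 8 + 8 + 3 = 30
This matches the lower bound, so 3 is optimal.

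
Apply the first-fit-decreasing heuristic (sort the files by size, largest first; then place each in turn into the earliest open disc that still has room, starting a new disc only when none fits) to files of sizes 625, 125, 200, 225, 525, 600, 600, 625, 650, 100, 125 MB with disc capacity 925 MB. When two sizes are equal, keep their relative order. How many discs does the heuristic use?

Sorted descending: 650, 625, 625, 600, 600, 525, 225, 200, 125, 125, 100.
  650 → disc 1 (new)  [load 650/925]
  625 → disc 2 (new)  [load 625/925]
  625 → disc 3 (new)  [load 625/925]
  600 → disc 4 (new)  [load 600/925]
  600 → disc 5 (new)  [load 600/925]
  525 → disc 6 (new)  [load 525/925]
  225 → disc 1  [load 875/925]
  200 → disc 2  [load 825/925]
  125 → disc 3  [load 750/925]
  125 → disc 3  [load 875/925]
  100 → disc 2  [load 925/925]
6 discs opened.

6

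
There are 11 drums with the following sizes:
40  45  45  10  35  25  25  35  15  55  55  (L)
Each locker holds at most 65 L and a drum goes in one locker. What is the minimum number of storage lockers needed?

7

Total = 55 + 55 + 45 + 45 + 40 + 35 + 35 + 25 + 25 + 15 + 10 = 385 L.
Lower bound: ⌈385/65⌉ = 6 storage lockers.
Also, 7 drums each exceed 65/2 L, and no two of those can share a locker, so at least 7 storage lockers are needed.
A packing using 7 storage lockers:
  locker 1: 55 + 10 = 65
  locker 2: 55 = 55
  locker 3: 45 + 15 = 60
  locker 4: 45 = 45
  locker 5: 40 + 25 = 65
  locker 6: 35 + 25 = 60
  locker 7: 35 = 35
This matches the lower bound, so 7 is optimal.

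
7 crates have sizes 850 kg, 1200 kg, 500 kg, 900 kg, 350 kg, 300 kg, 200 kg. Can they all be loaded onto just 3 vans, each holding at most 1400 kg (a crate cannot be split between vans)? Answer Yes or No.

No

Total = 4300 kg; ⌈4300/1400⌉ = 4.
At least 4 vans are required, but only 3 are allowed.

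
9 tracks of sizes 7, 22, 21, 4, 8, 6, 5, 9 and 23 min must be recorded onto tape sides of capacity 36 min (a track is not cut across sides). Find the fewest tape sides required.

Total = 23 + 22 + 21 + 9 + 8 + 7 + 6 + 5 + 4 = 105 min.
Lower bound: ⌈105/36⌉ = 3 tape sides.
A packing using 3 tape sides:
  side 1: 23 + 9 + 4 = 36
  side 2: 22 + 8 + 6 = 36
  side 3: 21 + 7 + 5 = 33
This matches the lower bound, so 3 is optimal.

3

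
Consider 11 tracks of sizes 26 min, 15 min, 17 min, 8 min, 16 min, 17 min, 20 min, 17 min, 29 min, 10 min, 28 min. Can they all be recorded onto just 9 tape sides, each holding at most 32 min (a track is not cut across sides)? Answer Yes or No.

Yes

A valid assignment using 8 tape sides:
  side 1: 29 = 29
  side 2: 28 = 28
  side 3: 26 = 26
  side 4: 20 + 10 = 30
  side 5: 17 + 15 = 32
  side 6: 17 + 8 = 25
  side 7: 17 = 17
  side 8: 16 = 16
That uses only 8 ≤ 9, so 9 tape sides are enough.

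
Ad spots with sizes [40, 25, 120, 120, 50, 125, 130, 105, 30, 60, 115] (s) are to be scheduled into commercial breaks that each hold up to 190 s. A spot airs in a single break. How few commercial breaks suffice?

6

Total = 130 + 125 + 120 + 120 + 115 + 105 + 60 + 50 + 40 + 30 + 25 = 920 s.
Lower bound: ⌈920/190⌉ = 5 commercial breaks.
Also, 6 ad spots each exceed 95 s, and no two of those can share a break, so at least 6 commercial breaks are needed.
A packing using 6 commercial breaks:
  break 1: 130 + 60 = 190
  break 2: 125 + 50 = 175
  break 3: 120 + 40 + 30 = 190
  break 4: 120 + 25 = 145
  break 5: 115 = 115
  break 6: 105 = 105
This matches the lower bound, so 6 is optimal.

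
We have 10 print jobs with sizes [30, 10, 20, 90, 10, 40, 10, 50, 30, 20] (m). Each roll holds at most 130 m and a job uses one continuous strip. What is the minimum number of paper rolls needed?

3

Total = 90 + 50 + 40 + 30 + 30 + 20 + 20 + 10 + 10 + 10 = 310 m.
Lower bound: ⌈310/130⌉ = 3 paper rolls.
A packing using 3 paper rolls:
  roll 1: 90 + 40 = 130
  roll 2: 50 + 30 + 30 + 20 = 130
  roll 3: 20 + 10 + 10 + 10 = 50
This matches the lower bound, so 3 is optimal.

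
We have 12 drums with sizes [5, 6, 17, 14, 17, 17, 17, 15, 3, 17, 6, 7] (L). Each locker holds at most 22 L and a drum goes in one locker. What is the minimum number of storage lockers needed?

8

Total = 17 + 17 + 17 + 17 + 17 + 15 + 14 + 7 + 6 + 6 + 5 + 3 = 141 L.
Lower bound: ⌈141/22⌉ = 7 storage lockers.
A packing using 8 storage lockers:
  locker 1: 17 + 5 = 22
  locker 2: 17 + 3 = 20
  locker 3: 17 = 17
  locker 4: 17 = 17
  locker 5: 17 = 17
  locker 6: 15 + 7 = 22
  locker 7: 14 + 6 = 20
  locker 8: 6 = 6
No arrangement into 7 storage lockers stays within capacity, so 8 is optimal.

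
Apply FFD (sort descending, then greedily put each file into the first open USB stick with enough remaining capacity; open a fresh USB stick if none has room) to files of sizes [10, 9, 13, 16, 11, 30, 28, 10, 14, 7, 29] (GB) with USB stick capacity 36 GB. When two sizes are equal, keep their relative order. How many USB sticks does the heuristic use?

6

Sorted descending: 30, 29, 28, 16, 14, 13, 11, 10, 10, 9, 7.
  30 → USB stick 1 (new)  [load 30/36]
  29 → USB stick 2 (new)  [load 29/36]
  28 → USB stick 3 (new)  [load 28/36]
  16 → USB stick 4 (new)  [load 16/36]
  14 → USB stick 4  [load 30/36]
  13 → USB stick 5 (new)  [load 13/36]
  11 → USB stick 5  [load 24/36]
  10 → USB stick 5  [load 34/36]
  10 → USB stick 6 (new)  [load 10/36]
  9 → USB stick 6  [load 19/36]
  7 → USB stick 2  [load 36/36]
6 USB sticks opened.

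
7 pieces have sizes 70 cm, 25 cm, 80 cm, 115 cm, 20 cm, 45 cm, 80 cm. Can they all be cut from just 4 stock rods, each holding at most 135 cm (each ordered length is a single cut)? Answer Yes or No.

Yes

A valid assignment using 4 stock rods:
  stock rod 1: 115 + 20 = 135
  stock rod 2: 80 + 45 = 125
  stock rod 3: 80 + 25 = 105
  stock rod 4: 70 = 70
Every load is within 135 cm, so 4 stock rods suffice.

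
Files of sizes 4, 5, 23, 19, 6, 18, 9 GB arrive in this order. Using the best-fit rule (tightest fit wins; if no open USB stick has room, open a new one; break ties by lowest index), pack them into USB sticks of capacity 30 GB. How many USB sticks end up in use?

3

  4 → USB stick 1 (new)  [load 4/30]
  5 → USB stick 1  [load 9/30]
  23 → USB stick 2 (new)  [load 23/30]
  19 → USB stick 1  [load 28/30]
  6 → USB stick 2  [load 29/30]
  18 → USB stick 3 (new)  [load 18/30]
  9 → USB stick 3  [load 27/30]
3 USB sticks opened.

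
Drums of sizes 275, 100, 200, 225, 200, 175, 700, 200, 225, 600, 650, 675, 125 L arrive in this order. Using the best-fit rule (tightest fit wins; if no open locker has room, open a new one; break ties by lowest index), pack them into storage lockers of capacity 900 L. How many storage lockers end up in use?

6

  275 → locker 1 (new)  [load 275/900]
  100 → locker 1  [load 375/900]
  200 → locker 1  [load 575/900]
  225 → locker 1  [load 800/900]
  200 → locker 2 (new)  [load 200/900]
  175 → locker 2  [load 375/900]
  700 → locker 3 (new)  [load 700/900]
  200 → locker 3  [load 900/900]
  225 → locker 2  [load 600/900]
  600 → locker 4 (new)  [load 600/900]
  650 → locker 5 (new)  [load 650/900]
  675 → locker 6 (new)  [load 675/900]
  125 → locker 6  [load 800/900]
6 storage lockers opened.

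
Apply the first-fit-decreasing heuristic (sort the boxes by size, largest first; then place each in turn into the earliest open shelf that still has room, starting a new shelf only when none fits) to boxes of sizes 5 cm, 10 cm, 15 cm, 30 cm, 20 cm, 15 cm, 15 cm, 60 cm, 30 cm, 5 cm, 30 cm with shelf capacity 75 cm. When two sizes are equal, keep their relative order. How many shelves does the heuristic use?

4

Sorted descending: 60, 30, 30, 30, 20, 15, 15, 15, 10, 5, 5.
  60 → shelf 1 (new)  [load 60/75]
  30 → shelf 2 (new)  [load 30/75]
  30 → shelf 2  [load 60/75]
  30 → shelf 3 (new)  [load 30/75]
  20 → shelf 3  [load 50/75]
  15 → shelf 1  [load 75/75]
  15 → shelf 2  [load 75/75]
  15 → shelf 3  [load 65/75]
  10 → shelf 3  [load 75/75]
  5 → shelf 4 (new)  [load 5/75]
  5 → shelf 4  [load 10/75]
4 shelves opened.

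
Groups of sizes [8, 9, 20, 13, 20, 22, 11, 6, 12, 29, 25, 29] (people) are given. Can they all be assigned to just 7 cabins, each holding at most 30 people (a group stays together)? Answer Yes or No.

Total = 204 people; ⌈204/30⌉ = 7.
The bound of 7 does not rule out 7, but exhaustive search shows no assignment into 7 cabins of capacity 30 people exists — the minimum is 8.

No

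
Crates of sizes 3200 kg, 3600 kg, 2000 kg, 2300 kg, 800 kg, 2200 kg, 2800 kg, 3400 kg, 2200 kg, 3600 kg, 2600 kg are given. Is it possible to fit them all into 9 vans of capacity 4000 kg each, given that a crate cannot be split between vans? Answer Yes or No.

Total = 28700 kg; ⌈28700/4000⌉ = 8.
9 crates each exceed half the capacity and cannot share a van, forcing at least 9 vans.
The bound of 9 does not rule out 9, but exhaustive search shows no assignment into 9 vans of capacity 4000 kg exists — the minimum is 10.

No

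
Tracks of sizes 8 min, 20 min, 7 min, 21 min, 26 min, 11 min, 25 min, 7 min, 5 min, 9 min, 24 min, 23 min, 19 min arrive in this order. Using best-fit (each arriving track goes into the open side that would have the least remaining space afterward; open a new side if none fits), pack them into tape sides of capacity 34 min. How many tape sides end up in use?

7

  8 → side 1 (new)  [load 8/34]
  20 → side 1  [load 28/34]
  7 → side 2 (new)  [load 7/34]
  21 → side 2  [load 28/34]
  26 → side 3 (new)  [load 26/34]
  11 → side 4 (new)  [load 11/34]
  25 → side 5 (new)  [load 25/34]
  7 → side 3  [load 33/34]
  5 → side 1  [load 33/34]
  9 → side 5  [load 34/34]
  24 → side 6 (new)  [load 24/34]
  23 → side 4  [load 34/34]
  19 → side 7 (new)  [load 19/34]
7 tape sides opened.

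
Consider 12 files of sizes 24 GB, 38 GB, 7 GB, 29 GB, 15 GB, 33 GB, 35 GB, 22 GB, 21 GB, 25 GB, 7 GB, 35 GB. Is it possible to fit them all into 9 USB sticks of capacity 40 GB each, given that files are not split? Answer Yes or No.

A valid assignment using 9 USB sticks:
  USB stick 1: 38 = 38
  USB stick 2: 35 = 35
  USB stick 3: 35 = 35
  USB stick 4: 33 + 7 = 40
  USB stick 5: 29 + 7 = 36
  USB stick 6: 25 + 15 = 40
  USB stick 7: 24 = 24
  USB stick 8: 22 = 22
  USB stick 9: 21 = 21
Every load is within 40 GB, so 9 USB sticks suffice.

Yes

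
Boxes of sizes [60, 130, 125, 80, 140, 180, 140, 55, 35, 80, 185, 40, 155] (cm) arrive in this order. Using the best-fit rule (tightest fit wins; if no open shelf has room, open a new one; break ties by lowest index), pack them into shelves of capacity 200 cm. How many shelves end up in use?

  60 → shelf 1 (new)  [load 60/200]
  130 → shelf 1  [load 190/200]
  125 → shelf 2 (new)  [load 125/200]
  80 → shelf 3 (new)  [load 80/200]
  140 → shelf 4 (new)  [load 140/200]
  180 → shelf 5 (new)  [load 180/200]
  140 → shelf 6 (new)  [load 140/200]
  55 → shelf 4  [load 195/200]
  35 → shelf 6  [load 175/200]
  80 → shelf 3  [load 160/200]
  185 → shelf 7 (new)  [load 185/200]
  40 → shelf 3  [load 200/200]
  155 → shelf 8 (new)  [load 155/200]
8 shelves opened.

8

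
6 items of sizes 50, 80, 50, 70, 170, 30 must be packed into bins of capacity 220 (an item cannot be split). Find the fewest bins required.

Total = 170 + 80 + 70 + 50 + 50 + 30 = 450.
Lower bound: ⌈450/220⌉ = 3 bins.
A packing using 3 bins:
  bin 1: 170 + 50 = 220
  bin 2: 80 + 70 + 50 = 200
  bin 3: 30 = 30
This matches the lower bound, so 3 is optimal.

3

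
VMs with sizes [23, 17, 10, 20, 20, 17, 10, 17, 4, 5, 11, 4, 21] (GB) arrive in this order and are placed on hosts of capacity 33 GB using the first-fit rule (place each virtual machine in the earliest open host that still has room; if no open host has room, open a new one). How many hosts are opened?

7

  23 → host 1 (new)  [load 23/33]
  17 → host 2 (new)  [load 17/33]
  10 → host 1  [load 33/33]
  20 → host 3 (new)  [load 20/33]
  20 → host 4 (new)  [load 20/33]
  17 → host 5 (new)  [load 17/33]
  10 → host 2  [load 27/33]
  17 → host 6 (new)  [load 17/33]
  4 → host 2  [load 31/33]
  5 → host 3  [load 25/33]
  11 → host 4  [load 31/33]
  4 → host 3  [load 29/33]
  21 → host 7 (new)  [load 21/33]
7 hosts opened.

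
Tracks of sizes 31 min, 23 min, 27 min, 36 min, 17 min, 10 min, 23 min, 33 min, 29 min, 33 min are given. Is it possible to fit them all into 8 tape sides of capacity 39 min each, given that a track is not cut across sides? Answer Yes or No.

No

Total = 262 min; ⌈262/39⌉ = 7.
8 tracks each exceed half the capacity and cannot share a side, forcing at least 8 tape sides.
The bound of 8 does not rule out 8, but exhaustive search shows no assignment into 8 tape sides of capacity 39 min exists — the minimum is 9.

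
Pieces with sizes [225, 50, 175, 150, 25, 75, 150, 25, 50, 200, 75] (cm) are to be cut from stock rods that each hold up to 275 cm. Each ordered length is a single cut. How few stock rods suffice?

5

Total = 225 + 200 + 175 + 150 + 150 + 75 + 75 + 50 + 50 + 25 + 25 = 1200 cm.
Lower bound: ⌈1200/275⌉ = 5 stock rods.
A packing using 5 stock rods:
  stock rod 1: 225 + 50 = 275
  stock rod 2: 200 + 75 = 275
  stock rod 3: 175 + 75 + 25 = 275
  stock rod 4: 150 + 50 + 25 = 225
  stock rod 5: 150 = 150
This matches the lower bound, so 5 is optimal.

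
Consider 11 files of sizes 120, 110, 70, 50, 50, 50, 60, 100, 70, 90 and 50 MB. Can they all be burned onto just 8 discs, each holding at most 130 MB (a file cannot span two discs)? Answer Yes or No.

A valid assignment using 8 discs:
  disc 1: 120 = 120
  disc 2: 110 = 110
  disc 3: 100 = 100
  disc 4: 90 = 90
  disc 5: 70 + 60 = 130
  disc 6: 70 + 50 = 120
  disc 7: 50 + 50 = 100
  disc 8: 50 = 50
Every load is within 130 MB, so 8 discs suffice.

Yes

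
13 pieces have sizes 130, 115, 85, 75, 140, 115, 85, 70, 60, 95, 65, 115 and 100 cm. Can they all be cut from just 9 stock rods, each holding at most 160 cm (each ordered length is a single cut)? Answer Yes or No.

A valid assignment using 9 stock rods:
  stock rod 1: 140 = 140
  stock rod 2: 130 = 130
  stock rod 3: 115 = 115
  stock rod 4: 115 = 115
  stock rod 5: 115 = 115
  stock rod 6: 100 + 60 = 160
  stock rod 7: 95 + 65 = 160
  stock rod 8: 85 + 75 = 160
  stock rod 9: 85 + 70 = 155
Every load is within 160 cm, so 9 stock rods suffice.

Yes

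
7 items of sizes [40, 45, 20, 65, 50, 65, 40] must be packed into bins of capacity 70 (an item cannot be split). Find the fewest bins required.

Total = 65 + 65 + 50 + 45 + 40 + 40 + 20 = 325.
Lower bound: ⌈325/70⌉ = 5 bins.
Also, 6 items each exceed 35, and no two of those can share a bin, so at least 6 bins are needed.
A packing using 6 bins:
  bin 1: 65 = 65
  bin 2: 65 = 65
  bin 3: 50 + 20 = 70
  bin 4: 45 = 45
  bin 5: 40 = 40
  bin 6: 40 = 40
This matches the lower bound, so 6 is optimal.

6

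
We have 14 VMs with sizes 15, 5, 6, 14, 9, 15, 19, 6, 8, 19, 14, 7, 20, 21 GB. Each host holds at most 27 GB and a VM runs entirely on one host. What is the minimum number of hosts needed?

Total = 21 + 20 + 19 + 19 + 15 + 15 + 14 + 14 + 9 + 8 + 7 + 6 + 6 + 5 = 178 GB.
Lower bound: ⌈178/27⌉ = 7 hosts.
Also, 8 VMs each exceed 27/2 GB, and no two of those can share a host, so at least 8 hosts are needed.
A packing using 8 hosts:
  host 1: 21 + 6 = 27
  host 2: 20 + 7 = 27
  host 3: 19 + 8 = 27
  host 4: 19 + 6 = 25
  host 5: 15 + 9 = 24
  host 6: 15 + 5 = 20
  host 7: 14 = 14
  host 8: 14 = 14
This matches the lower bound, so 8 is optimal.

8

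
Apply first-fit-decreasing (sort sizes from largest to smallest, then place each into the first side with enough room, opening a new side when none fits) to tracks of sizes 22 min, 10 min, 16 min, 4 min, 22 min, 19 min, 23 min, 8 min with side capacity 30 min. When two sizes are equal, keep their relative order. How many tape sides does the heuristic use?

Sorted descending: 23, 22, 22, 19, 16, 10, 8, 4.
  23 → side 1 (new)  [load 23/30]
  22 → side 2 (new)  [load 22/30]
  22 → side 3 (new)  [load 22/30]
  19 → side 4 (new)  [load 19/30]
  16 → side 5 (new)  [load 16/30]
  10 → side 4  [load 29/30]
  8 → side 2  [load 30/30]
  4 → side 1  [load 27/30]
5 tape sides opened.

5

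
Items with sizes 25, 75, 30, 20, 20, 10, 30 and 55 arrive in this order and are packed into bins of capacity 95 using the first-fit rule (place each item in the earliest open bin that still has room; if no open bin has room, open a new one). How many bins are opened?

3

  25 → bin 1 (new)  [load 25/95]
  75 → bin 2 (new)  [load 75/95]
  30 → bin 1  [load 55/95]
  20 → bin 1  [load 75/95]
  20 → bin 1  [load 95/95]
  10 → bin 2  [load 85/95]
  30 → bin 3 (new)  [load 30/95]
  55 → bin 3  [load 85/95]
3 bins opened.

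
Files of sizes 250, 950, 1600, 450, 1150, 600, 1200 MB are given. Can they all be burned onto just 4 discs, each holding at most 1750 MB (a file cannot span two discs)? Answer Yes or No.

Yes

A valid assignment using 4 discs:
  disc 1: 1600 = 1600
  disc 2: 1200 + 450 = 1650
  disc 3: 1150 + 600 = 1750
  disc 4: 950 + 250 = 1200
Every load is within 1750 MB, so 4 discs suffice.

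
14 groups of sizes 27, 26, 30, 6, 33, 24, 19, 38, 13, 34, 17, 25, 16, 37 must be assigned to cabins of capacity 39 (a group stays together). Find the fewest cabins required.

Total = 38 + 37 + 34 + 33 + 30 + 27 + 26 + 25 + 24 + 19 + 17 + 16 + 13 + 6 = 345.
Lower bound: ⌈345/39⌉ = 9 cabins.
A packing using 11 cabins:
  cabin 1: 38 = 38
  cabin 2: 37 = 37
  cabin 3: 34 = 34
  cabin 4: 33 + 6 = 39
  cabin 5: 30 = 30
  cabin 6: 27 = 27
  cabin 7: 26 + 13 = 39
  cabin 8: 25 = 25
  cabin 9: 24 = 24
  cabin 10: 19 + 17 = 36
  cabin 11: 16 = 16
No arrangement into 10 cabins stays within capacity, so 11 is optimal.

11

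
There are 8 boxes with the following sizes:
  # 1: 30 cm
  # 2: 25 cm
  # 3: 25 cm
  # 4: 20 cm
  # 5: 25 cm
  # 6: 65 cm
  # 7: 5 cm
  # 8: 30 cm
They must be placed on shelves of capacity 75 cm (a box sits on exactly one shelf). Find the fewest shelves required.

Total = 65 + 30 + 30 + 25 + 25 + 25 + 20 + 5 = 225 cm.
Lower bound: ⌈225/75⌉ = 3 shelves.
A packing using 4 shelves:
  shelf 1: 65 + 5 = 70
  shelf 2: 30 + 30 = 60
  shelf 3: 25 + 25 + 25 = 75
  shelf 4: 20 = 20
No arrangement into 3 shelves stays within capacity, so 4 is optimal.

4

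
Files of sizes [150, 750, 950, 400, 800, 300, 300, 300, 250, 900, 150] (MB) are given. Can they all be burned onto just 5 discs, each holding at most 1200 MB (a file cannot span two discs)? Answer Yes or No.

A valid assignment using 5 discs:
  disc 1: 950 + 250 = 1200
  disc 2: 900 + 300 = 1200
  disc 3: 800 + 400 = 1200
  disc 4: 750 + 300 + 150 = 1200
  disc 5: 300 + 150 = 450
Every load is within 1200 MB, so 5 discs suffice.

Yes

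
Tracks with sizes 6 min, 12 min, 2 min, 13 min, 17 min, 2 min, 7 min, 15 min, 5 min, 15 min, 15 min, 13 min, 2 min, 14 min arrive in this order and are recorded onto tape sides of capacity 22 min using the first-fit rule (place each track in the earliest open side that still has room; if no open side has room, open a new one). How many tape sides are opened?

  6 → side 1 (new)  [load 6/22]
  12 → side 1  [load 18/22]
  2 → side 1  [load 20/22]
  13 → side 2 (new)  [load 13/22]
  17 → side 3 (new)  [load 17/22]
  2 → side 1  [load 22/22]
  7 → side 2  [load 20/22]
  15 → side 4 (new)  [load 15/22]
  5 → side 3  [load 22/22]
  15 → side 5 (new)  [load 15/22]
  15 → side 6 (new)  [load 15/22]
  13 → side 7 (new)  [load 13/22]
  2 → side 2  [load 22/22]
  14 → side 8 (new)  [load 14/22]
8 tape sides opened.

8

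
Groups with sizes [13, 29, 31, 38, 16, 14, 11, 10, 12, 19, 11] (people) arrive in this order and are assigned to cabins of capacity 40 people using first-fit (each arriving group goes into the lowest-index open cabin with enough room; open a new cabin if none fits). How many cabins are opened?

  13 → cabin 1 (new)  [load 13/40]
  29 → cabin 2 (new)  [load 29/40]
  31 → cabin 3 (new)  [load 31/40]
  38 → cabin 4 (new)  [load 38/40]
  16 → cabin 1  [load 29/40]
  14 → cabin 5 (new)  [load 14/40]
  11 → cabin 1  [load 40/40]
  10 → cabin 2  [load 39/40]
  12 → cabin 5  [load 26/40]
  19 → cabin 6 (new)  [load 19/40]
  11 → cabin 5  [load 37/40]
6 cabins opened.

6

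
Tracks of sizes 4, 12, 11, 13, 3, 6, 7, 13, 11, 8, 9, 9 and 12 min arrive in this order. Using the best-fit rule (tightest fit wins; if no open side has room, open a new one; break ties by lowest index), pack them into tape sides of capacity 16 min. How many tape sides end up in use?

10

  4 → side 1 (new)  [load 4/16]
  12 → side 1  [load 16/16]
  11 → side 2 (new)  [load 11/16]
  13 → side 3 (new)  [load 13/16]
  3 → side 3  [load 16/16]
  6 → side 4 (new)  [load 6/16]
  7 → side 4  [load 13/16]
  13 → side 5 (new)  [load 13/16]
  11 → side 6 (new)  [load 11/16]
  8 → side 7 (new)  [load 8/16]
  9 → side 8 (new)  [load 9/16]
  9 → side 9 (new)  [load 9/16]
  12 → side 10 (new)  [load 12/16]
10 tape sides opened.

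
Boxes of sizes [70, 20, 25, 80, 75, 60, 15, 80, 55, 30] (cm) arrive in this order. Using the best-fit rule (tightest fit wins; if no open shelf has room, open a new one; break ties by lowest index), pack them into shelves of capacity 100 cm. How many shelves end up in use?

  70 → shelf 1 (new)  [load 70/100]
  20 → shelf 1  [load 90/100]
  25 → shelf 2 (new)  [load 25/100]
  80 → shelf 3 (new)  [load 80/100]
  75 → shelf 2  [load 100/100]
  60 → shelf 4 (new)  [load 60/100]
  15 → shelf 3  [load 95/100]
  80 → shelf 5 (new)  [load 80/100]
  55 → shelf 6 (new)  [load 55/100]
  30 → shelf 4  [load 90/100]
6 shelves opened.

6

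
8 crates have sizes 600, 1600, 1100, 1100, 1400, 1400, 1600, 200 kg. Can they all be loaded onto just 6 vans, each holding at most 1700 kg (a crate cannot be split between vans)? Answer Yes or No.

Yes

A valid assignment using 6 vans:
  van 1: 1600 = 1600
  van 2: 1600 = 1600
  van 3: 1400 + 200 = 1600
  van 4: 1400 = 1400
  van 5: 1100 + 600 = 1700
  van 6: 1100 = 1100
Every load is within 1700 kg, so 6 vans suffice.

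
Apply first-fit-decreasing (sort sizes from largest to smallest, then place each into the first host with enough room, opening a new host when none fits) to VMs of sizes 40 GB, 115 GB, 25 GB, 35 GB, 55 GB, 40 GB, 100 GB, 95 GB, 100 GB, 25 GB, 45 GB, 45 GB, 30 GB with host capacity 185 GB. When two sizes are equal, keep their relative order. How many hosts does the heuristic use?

5

Sorted descending: 115, 100, 100, 95, 55, 45, 45, 40, 40, 35, 30, 25, 25.
  115 → host 1 (new)  [load 115/185]
  100 → host 2 (new)  [load 100/185]
  100 → host 3 (new)  [load 100/185]
  95 → host 4 (new)  [load 95/185]
  55 → host 1  [load 170/185]
  45 → host 2  [load 145/185]
  45 → host 3  [load 145/185]
  40 → host 2  [load 185/185]
  40 → host 3  [load 185/185]
  35 → host 4  [load 130/185]
  30 → host 4  [load 160/185]
  25 → host 4  [load 185/185]
  25 → host 5 (new)  [load 25/185]
5 hosts opened.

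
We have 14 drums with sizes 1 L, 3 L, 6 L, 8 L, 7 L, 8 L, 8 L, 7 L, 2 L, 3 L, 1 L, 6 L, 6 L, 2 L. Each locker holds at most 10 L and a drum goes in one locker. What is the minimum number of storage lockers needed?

Total = 8 + 8 + 8 + 7 + 7 + 6 + 6 + 6 + 3 + 3 + 2 + 2 + 1 + 1 = 68 L.
Lower bound: ⌈68/10⌉ = 7 storage lockers.
Also, 8 drums each exceed 5 L, and no two of those can share a locker, so at least 8 storage lockers are needed.
A packing using 8 storage lockers:
  locker 1: 8 + 2 = 10
  locker 2: 8 + 2 = 10
  locker 3: 8 + 1 + 1 = 10
  locker 4: 7 + 3 = 10
  locker 5: 7 + 3 = 10
  locker 6: 6 = 6
  locker 7: 6 = 6
  locker 8: 6 = 6
This matches the lower bound, so 8 is optimal.

8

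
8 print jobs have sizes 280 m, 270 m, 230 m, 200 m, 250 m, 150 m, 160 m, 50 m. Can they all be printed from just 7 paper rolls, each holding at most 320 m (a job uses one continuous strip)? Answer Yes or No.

Yes

A valid assignment using 6 paper rolls:
  roll 1: 280 = 280
  roll 2: 270 + 50 = 320
  roll 3: 250 = 250
  roll 4: 230 = 230
  roll 5: 200 = 200
  roll 6: 160 + 150 = 310
That uses only 6 ≤ 7, so 7 paper rolls are enough.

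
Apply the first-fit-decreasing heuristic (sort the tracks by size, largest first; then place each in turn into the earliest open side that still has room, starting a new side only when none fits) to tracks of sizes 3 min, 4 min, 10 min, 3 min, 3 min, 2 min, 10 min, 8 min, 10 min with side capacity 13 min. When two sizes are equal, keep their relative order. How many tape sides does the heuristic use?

5

Sorted descending: 10, 10, 10, 8, 4, 3, 3, 3, 2.
  10 → side 1 (new)  [load 10/13]
  10 → side 2 (new)  [load 10/13]
  10 → side 3 (new)  [load 10/13]
  8 → side 4 (new)  [load 8/13]
  4 → side 4  [load 12/13]
  3 → side 1  [load 13/13]
  3 → side 2  [load 13/13]
  3 → side 3  [load 13/13]
  2 → side 5 (new)  [load 2/13]
5 tape sides opened.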